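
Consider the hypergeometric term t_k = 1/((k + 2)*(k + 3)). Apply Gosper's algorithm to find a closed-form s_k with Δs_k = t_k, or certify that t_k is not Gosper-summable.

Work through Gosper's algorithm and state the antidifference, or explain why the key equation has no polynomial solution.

Ratio r(k) = (k + 2)/(k + 4).
Gosper form: A/B · C(k+1)/C(k) with A=k + 2, B=k + 4, C=1.
Set up (k + 2)·f(k+1) − (k + 3)·f(k) − (1) = 0.
d = 1 from the (1,1,0) case.
Match coefficients ⇒ f(k) = k/2.
Get s_k = R·t_k = k/(2*(k + 2)) with R(k) = B(k−1)f(k)/C(k) = k*(k + 3)/2.
Δs = 1/(k**2 + 5*k + 6), as required.

s_k = k/(2*(k + 2))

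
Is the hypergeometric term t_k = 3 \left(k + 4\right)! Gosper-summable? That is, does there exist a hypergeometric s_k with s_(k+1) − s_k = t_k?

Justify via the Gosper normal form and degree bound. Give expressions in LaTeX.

The ratio is k + 5.
Take A(k)=k + 5, B(k)=1, C(k)=1.
Set up (k + 5)·f(k+1) − (1)·f(k) − (1) = 0.
Degrees (1,0,0) ⇒ d ≤ -1.
Negative degree bound (-1): no f exists, t_k not Gosper-summable.

No — t_k has no hypergeometric antidifference.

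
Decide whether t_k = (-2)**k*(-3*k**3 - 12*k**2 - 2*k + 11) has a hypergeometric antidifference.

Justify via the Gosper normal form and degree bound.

Compute t_(k+1)/t_k: get 2*(-3*k**3 - 21*k**2 - 35*k - 6)/(3*k**3 + 12*k**2 + 2*k - 11).
Gosper form: A/B · C(k+1)/C(k) with A=-2, B=1, C=k**3 + 4*k**2 + 2*k/3 - 11/3.
Solve (-2)·f(k+1) − (1)·f(k) = k**3 + 4*k**2 + 2*k/3 - 11/3.
deg f ≤ 3 (via 0,0,3).
Solve for f: f(k) = -(k + 3)*(k**2 - k - 1)/3 (degree 3 ≤ 3).
So s_k = (B(k−1)f/C)·t_k = (-(k + 3)*(k**2 - k - 1)/(3*k**3 + 12*k**2 + 2*k - 11))·t_k = (-2)**k*(k**3 + 2*k**2 - 4*k - 3).
Check: Δs_k = (-2)**k*(-3*k**3 - 12*k**2 - 2*k + 11). ✓

Yes. s_k = (-2)**k*(k**3 + 2*k**2 - 4*k - 3).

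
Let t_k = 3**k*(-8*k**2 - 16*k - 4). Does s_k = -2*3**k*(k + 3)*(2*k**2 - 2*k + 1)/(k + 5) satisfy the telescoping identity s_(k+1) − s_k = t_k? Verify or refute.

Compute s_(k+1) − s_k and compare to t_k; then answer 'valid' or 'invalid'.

Invalid: residual 3**k*(16*k**3 + 104*k**2 + 176*k + 36)/(k**2 + 11*k + 30) ≠ 0.

s_(k+1) = 6*3**k*(k + 4)*(2*k - 2*(k + 1)**2 + 1)/(k + 6)
s_(k+1) − s_k = 3**k*(-8*k**4 - 88*k**3 - 316*k**2 - 348*k - 84)/(k**2 + 11*k + 30)
(s_(k+1) − s_k) − t_k = 3**k*(16*k**3 + 104*k**2 + 176*k + 36)/(k**2 + 11*k + 30)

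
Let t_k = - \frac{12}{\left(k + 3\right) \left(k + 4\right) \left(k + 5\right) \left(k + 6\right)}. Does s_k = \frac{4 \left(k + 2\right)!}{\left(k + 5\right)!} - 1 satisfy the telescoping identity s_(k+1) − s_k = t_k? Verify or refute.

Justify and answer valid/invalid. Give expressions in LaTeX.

Valid: the claim telescopes to t_k.

s_(k+1) = 4*factorial(k + 3)/factorial(k + 6) - 1
s_(k+1) − s_k = -12/((k + 3)*(k + 4)*(k + 5)*(k + 6))
(s_(k+1) − s_k) − t_k = 0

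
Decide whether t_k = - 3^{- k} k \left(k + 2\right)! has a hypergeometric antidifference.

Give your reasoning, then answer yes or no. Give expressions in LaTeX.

Yes. s_k = - 3^{1 - k} \left(k + 2\right)!.

Ratio r(k) = (k + 1)*(k + 3)/(3*k).
Normal form (A,B,C) = (k/3 + 1, 1, k).
Set up (k/3 + 1)·f(k+1) − (1)·f(k) − (k) = 0.
From deg A=1, deg B=0, deg C=1: d=0.
Solve for f: f(k) = 3 (degree 0 ≤ 0).
Get s_k = R·t_k = -3**(1 - k)*factorial(k + 2) with R(k) = B(k−1)f(k)/C(k) = 3/k.
Check: Δs_k = -k*factorial(k + 2)/3**k. ✓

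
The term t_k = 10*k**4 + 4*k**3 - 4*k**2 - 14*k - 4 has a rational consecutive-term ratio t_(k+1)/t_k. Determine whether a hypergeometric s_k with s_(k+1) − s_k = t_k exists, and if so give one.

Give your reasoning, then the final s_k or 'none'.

s_k = 2*k*(k**4 - 2*k**3 - 2*k + 1)

Ratio r(k) = (5*k**4 + 22*k**3 + 34*k**2 + 15*k - 4)/(5*k**4 + 2*k**3 - 2*k**2 - 7*k - 2).
So A=1 and B=1, with C=k**4 + 2*k**3/5 - 2*k**2/5 - 7*k/5 - 2/5.
f must satisfy (1)·f(k+1) − (1)·f(k) = k**4 + 2*k**3/5 - 2*k**2/5 - 7*k/5 - 2/5.
Bound: deg f ≤ 5.
A polynomial solution: f(k) = k*(k**4 - 2*k**3 - 2*k + 1)/5.
Certificate R = B(k−1)f/C = k*(k**4 - 2*k**3 - 2*k + 1)/(5*k**4 + 2*k**3 - 2*k**2 - 7*k - 2) gives s_k = 2*k*(k**4 - 2*k**3 - 2*k + 1).
Verify: 10*k**4 + 4*k**3 - 4*k**2 - 14*k - 4 matches t_k.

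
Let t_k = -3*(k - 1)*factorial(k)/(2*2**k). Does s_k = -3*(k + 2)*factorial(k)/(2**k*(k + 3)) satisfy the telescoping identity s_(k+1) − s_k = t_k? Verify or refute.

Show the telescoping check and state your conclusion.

s_(k+1) = -3*(k + 3)*factorial(k + 1)/(2*2**k*(k + 4))
s_(k+1) − s_k = -3*(k**3 + 5*k**2 + 3*k - 7)*factorial(k)/(2*2**k*(k + 3)*(k + 4))
(s_(k+1) − s_k) − t_k = 3*(k**2 + 2*k - 5)*factorial(k)/(2*2**k*(k + 3)*(k + 4))

Invalid: residual 3*(k**2 + 2*k - 5)*factorial(k)/(2*2**k*(k + 3)*(k + 4)) ≠ 0.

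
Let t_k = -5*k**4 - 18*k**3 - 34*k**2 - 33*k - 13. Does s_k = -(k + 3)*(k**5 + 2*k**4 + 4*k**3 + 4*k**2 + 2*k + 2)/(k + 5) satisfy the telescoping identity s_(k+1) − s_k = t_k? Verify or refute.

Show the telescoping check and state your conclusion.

s_(k+1) = (-k**6 - 11*k**5 - 50*k**4 - 126*k**3 - 187*k**2 - 155*k - 60)/(k + 6)
s_(k+1) − s_k = (-5*k**6 - 65*k**5 - 300*k**4 - 707*k**3 - 998*k**2 - 781*k - 264)/(k**2 + 11*k + 30)
(s_(k+1) − s_k) − t_k = 2*(4*k**5 + 41*k**4 + 120*k**3 + 199*k**2 + 176*k + 63)/(k**2 + 11*k + 30)

Invalid: residual 2*(4*k**5 + 41*k**4 + 120*k**3 + 199*k**2 + 176*k + 63)/(k**2 + 11*k + 30) ≠ 0.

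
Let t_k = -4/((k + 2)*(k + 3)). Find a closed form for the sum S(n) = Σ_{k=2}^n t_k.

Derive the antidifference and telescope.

S(n) = (1 - n)/(n + 3)

t_(k+1)/t_k = (k + 2)/(k + 4).
Factor: A=k + 2; B=k + 4; C=1.
Key eq: (k + 2)·f(k+1) = (k + 3)·f(k) + (1).
d = 1 from the (1,1,0) case.
Coefficient equations give f(k) = k/2.
Certificate R = B(k−1)f/C = k*(k + 3)/2 gives s_k = -2*k/(k + 2).
Verify: -4/(k**2 + 5*k + 6) matches t_k.
Telescope: S(n) = s_(n+1) − s_(2) = 2*(-n - 1)/(n + 3) − (-1) = (1 - n)/(n + 3).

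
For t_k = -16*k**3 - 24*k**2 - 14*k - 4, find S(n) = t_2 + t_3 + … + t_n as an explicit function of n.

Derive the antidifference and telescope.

S(n) = -4*n**4 - 16*n**3 - 23*n**2 - 15*n + 58

Ratio r(k) = (8*k**3 + 36*k**2 + 55*k + 29)/(8*k**3 + 12*k**2 + 7*k + 2).
So A=1 and B=1, with C=k**3 + 3*k**2/2 + 7*k/8 + 1/4.
Solve (1)·f(k+1) − (1)·f(k) = k**3 + 3*k**2/2 + 7*k/8 + 1/4.
deg f ≤ 4 (via 0,0,3).
Solve for f: f(k) = k*(4*k**3 - k + 1)/16 (degree 4 ≤ 4).
Get s_k = R·t_k = k*(-4*k**3 + k - 1) with R(k) = B(k−1)f(k)/C(k) = k*(4*k**3 - k + 1)/(2*(8*k**3 + 12*k**2 + 7*k + 2)).
s_(k+1) − s_k = -16*k**3 - 24*k**2 - 14*k - 4 = t_k.
Evaluate: s_(n+1) = -4*n**4 - 16*n**3 - 23*n**2 - 15*n - 4; subtract s_(2) = -62 ⇒ S(n) = -4*n**4 - 16*n**3 - 23*n**2 - 15*n + 58.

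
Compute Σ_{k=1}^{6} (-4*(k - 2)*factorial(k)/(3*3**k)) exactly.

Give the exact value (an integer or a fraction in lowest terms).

Step 1: r(k) = (k**2 - 1)/(3*(k - 2)).
Gosper form: A/B · C(k+1)/C(k) with A=k/3 + 1/3, B=1, C=k - 2.
f must satisfy (k/3 + 1/3)·f(k+1) − (1)·f(k) = k - 2.
Bound: deg f ≤ 0.
Coefficient equations give f(k) = 3.
So s_k = (B(k−1)f/C)·t_k = (3/(k - 2))·t_k = -4*factorial(k)/3**k.
Verify: -4*(k - 2)*factorial(k)/(3*3**k) matches t_k.
Sum = s_(7) − s_(1); s_(7) = -2240/243, s_(1) = -4/3 ⇒ -1916/243.

Σ = -1916/243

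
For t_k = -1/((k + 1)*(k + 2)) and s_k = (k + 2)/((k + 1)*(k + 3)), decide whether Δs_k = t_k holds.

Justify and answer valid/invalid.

s_(k+1) = (k + 3)/((k + 2)*(k + 4))
s_(k+1) − s_k = (-k**2 - 5*k - 7)/(k**4 + 10*k**3 + 35*k**2 + 50*k + 24)
(s_(k+1) − s_k) − t_k = (2*k + 5)/(k**4 + 10*k**3 + 35*k**2 + 50*k + 24)

Invalid: residual (2*k + 5)/(k**4 + 10*k**3 + 35*k**2 + 50*k + 24) ≠ 0.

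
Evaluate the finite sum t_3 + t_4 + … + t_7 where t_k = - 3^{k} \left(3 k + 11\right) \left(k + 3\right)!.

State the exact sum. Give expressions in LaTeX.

Σ = -261894105360

Compute t_(k+1)/t_k: get 3*(k + 4)*(3*k + 14)/(3*k + 11).
Factor: A=3*k + 12; B=1; C=k + 11/3.
Set up (3*k + 12)·f(k+1) − (1)·f(k) − (k + 11/3) = 0.
Degrees (1,0,1) ⇒ d ≤ 0.
Match coefficients ⇒ f(k) = 1/3.
So s_k = (B(k−1)f/C)·t_k = (1/(3*k + 11))·t_k = -3**k*factorial(k + 3).
Check: Δs_k = -3**k*(3*k + 11)*factorial(k + 3). ✓
Telescoping: Σ = s_(8) − s_(3) = -261894124800 − (-19440) = -261894105360.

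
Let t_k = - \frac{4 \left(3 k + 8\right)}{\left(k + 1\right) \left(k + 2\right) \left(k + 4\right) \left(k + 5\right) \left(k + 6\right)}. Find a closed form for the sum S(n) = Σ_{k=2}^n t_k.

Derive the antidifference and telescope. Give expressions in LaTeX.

The ratio is (k + 1)*(k + 4)*(3*k + 11)/((k + 3)*(k + 7)*(3*k + 8)).
Gosper form: A/B · C(k+1)/C(k) with A=k + 1, B=k + 7, C=k**2 + 17*k/3 + 8.
Key eq: (k + 1)·f(k+1) = (k + 6)·f(k) + (k**2 + 17*k/3 + 8).
d = 5 from the (1,1,2) case.
Match coefficients ⇒ f(k) = k*(k + 2)*(k + 3)*(k**2 + 10*k + 29)/60.
Get s_k = R·t_k = k*(-k**2 - 10*k - 29)/(5*(k**3 + 10*k**2 + 29*k + 20)) with R(k) = B(k−1)f(k)/C(k) = k*(k + 2)*(k + 6)*(k**2 + 10*k + 29)/(20*(3*k + 8)).
s_(k+1) − s_k = 4*(-3*k - 8)/(k**5 + 18*k**4 + 121*k**3 + 372*k**2 + 508*k + 240) = t_k.
Σ_(k=2)^n t_k = s_(n+1) − s_(2) = ((-n**3 - 13*n**2 - 52*n - 40)/(5*(n**3 + 13*n**2 + 52*n + 60))) − (-53/315), i.e. 2*(-n**3 - 13*n**2 - 52*n + 66)/(63*(n**3 + 13*n**2 + 52*n + 60)).

S(n) = \frac{2 \left(- n^{3} - 13 n^{2} - 52 n + 66\right)}{63 \left(n^{3} + 13 n^{2} + 52 n + 60\right)}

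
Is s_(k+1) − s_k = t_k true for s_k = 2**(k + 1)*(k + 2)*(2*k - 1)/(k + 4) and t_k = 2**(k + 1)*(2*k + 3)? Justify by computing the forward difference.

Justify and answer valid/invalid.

s_(k+1) = 2**(k + 2)*(k + 3)*(2*k + 1)/(k + 5)
s_(k+1) − s_k = 2**(k + 1)*(2*k**3 + 17*k**2 + 49*k + 34)/(k**2 + 9*k + 20)
(s_(k+1) − s_k) − t_k = 2**(k + 2)*(-2*k**2 - 9*k - 13)/(k**2 + 9*k + 20)

Invalid: residual 2**(k + 2)*(-2*k**2 - 9*k - 13)/(k**2 + 9*k + 20) ≠ 0.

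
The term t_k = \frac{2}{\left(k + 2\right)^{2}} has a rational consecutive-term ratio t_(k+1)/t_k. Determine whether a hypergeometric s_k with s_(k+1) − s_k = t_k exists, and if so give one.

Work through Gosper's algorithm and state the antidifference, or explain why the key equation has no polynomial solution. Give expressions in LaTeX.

Compute t_(k+1)/t_k: get (k + 2)**2/(k + 3)**2.
Factor: A=k**2 + 4*k + 4; B=k**2 + 6*k + 9; C=1.
f must satisfy (k**2 + 4*k + 4)·f(k+1) − (k**2 + 4*k + 4)·f(k) = 1.
From deg A=2, deg B=2, deg C=0: d=0.
Write f(k) = c0. Then LHS − RHS = -1, requiring -1 = 0: contradictory. No certificate.

no hypergeometric antidifference exists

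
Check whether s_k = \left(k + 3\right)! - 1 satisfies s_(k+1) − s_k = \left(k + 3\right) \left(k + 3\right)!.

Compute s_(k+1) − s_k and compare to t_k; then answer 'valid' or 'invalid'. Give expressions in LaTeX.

Valid — Δs_k = t_k.

s_(k+1) = factorial(k + 4) - 1
s_(k+1) − s_k = (k + 3)*factorial(k + 3)
(s_(k+1) − s_k) − t_k = 0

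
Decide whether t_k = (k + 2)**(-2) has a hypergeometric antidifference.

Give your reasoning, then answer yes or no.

Compute t_(k+1)/t_k: get (k + 2)**2/(k + 3)**2.
Normal form (A,B,C) = (k**2 + 4*k + 4, k**2 + 6*k + 9, 1).
f must satisfy (k**2 + 4*k + 4)·f(k+1) − (k**2 + 4*k + 4)·f(k) = 1.
d = 0 from the (2,2,0) case.
Put f(k) = c0: A·f(k+1) − B(k−1)·f(k) − C = -1; need -1 = 0 — inconsistent ⇒ no f, not summable.

No. Not Gosper-summable.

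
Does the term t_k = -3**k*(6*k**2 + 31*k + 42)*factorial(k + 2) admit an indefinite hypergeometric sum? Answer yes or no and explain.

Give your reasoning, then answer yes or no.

Yes. s_k = -3**k*(2*k + 3)*factorial(k + 2).

t_(k+1)/t_k = 3*(6*k**3 + 61*k**2 + 208*k + 237)/(6*k**2 + 31*k + 42).
Normal form (A,B,C) = (3*k + 9, 1, k**2 + 31*k/6 + 7).
Solve (3*k + 9)·f(k+1) − (1)·f(k) = k**2 + 31*k/6 + 7.
Degrees (1,0,2) ⇒ d ≤ 1.
A polynomial solution: f(k) = (2*k + 3)/6.
R(k) = B(k−1)·f(k)/C(k) = (2*k + 3)/(6*k**2 + 31*k + 42); s_k = R·t_k = -3**k*(2*k + 3)*factorial(k + 2).
Δs = -3**k*(6*k**2 + 31*k + 42)*factorial(k + 2), as required.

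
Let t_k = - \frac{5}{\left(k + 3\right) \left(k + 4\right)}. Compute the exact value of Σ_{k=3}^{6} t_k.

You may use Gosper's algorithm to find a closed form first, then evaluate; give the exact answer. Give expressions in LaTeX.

Σ = -1/3

r(k) = (k + 3)/(k + 5) after simplifying.
Gosper form: A/B · C(k+1)/C(k) with A=k + 3, B=k + 5, C=1.
Need (k + 3)·f(k+1) − (k + 4)·f(k) = 1.
deg f ≤ 1 (via 1,1,0).
Match coefficients ⇒ f(k) = k/3.
Get s_k = R·t_k = -5*k/(3*k + 9) with R(k) = B(k−1)f(k)/C(k) = k*(k + 4)/3.
s_(k+1) − s_k = -5/(k**2 + 7*k + 12) = t_k.
Sum = s_(7) − s_(3); s_(7) = -7/6, s_(3) = -5/6 ⇒ -1/3.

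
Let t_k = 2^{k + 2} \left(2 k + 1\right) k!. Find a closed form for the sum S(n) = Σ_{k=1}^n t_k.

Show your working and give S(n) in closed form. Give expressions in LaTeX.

S(n) = 8 \cdot 2^{n} \left(n + 1\right)! - 8

Step 1: r(k) = 2*(k + 1)*(2*k + 3)/(2*k + 1).
Take A(k)=2*k + 2, B(k)=1, C(k)=k + 1/2.
Solve (2*k + 2)·f(k+1) − (1)·f(k) = k + 1/2.
Bound: deg f ≤ 0.
Match coefficients ⇒ f(k) = 1/2.
Get s_k = R·t_k = 2**(k + 2)*factorial(k) with R(k) = B(k−1)f(k)/C(k) = 1/(2*k + 1).
s_(k+1) − s_k = 2**(k + 2)*(2*k + 1)*factorial(k) = t_k.
Evaluate: s_(n+1) = 2**(n + 3)*factorial(n + 1); subtract s_(1) = 8 ⇒ S(n) = 8*2**n*factorial(n + 1) - 8.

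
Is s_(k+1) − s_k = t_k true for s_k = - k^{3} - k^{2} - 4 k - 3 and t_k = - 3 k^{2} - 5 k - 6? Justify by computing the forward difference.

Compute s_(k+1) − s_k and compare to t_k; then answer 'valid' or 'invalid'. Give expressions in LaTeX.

Valid: the claim telescopes to t_k.

s_(k+1) = -k**3 - 4*k**2 - 9*k - 9
s_(k+1) − s_k = -3*k**2 - 5*k - 6
(s_(k+1) − s_k) − t_k = 0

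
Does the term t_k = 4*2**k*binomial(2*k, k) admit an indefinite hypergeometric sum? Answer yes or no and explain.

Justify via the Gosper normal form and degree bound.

No — negative degree bound, so no certificate f.

Step 1: r(k) = 4*(2*k + 1)/(k + 1).
Factor: A=8*k + 4; B=k + 1; C=1.
Set up (8*k + 4)·f(k+1) − (k)·f(k) − (1) = 0.
Degrees (1,1,0) ⇒ d ≤ -1.
deg f ≤ -1 is impossible — no certificate.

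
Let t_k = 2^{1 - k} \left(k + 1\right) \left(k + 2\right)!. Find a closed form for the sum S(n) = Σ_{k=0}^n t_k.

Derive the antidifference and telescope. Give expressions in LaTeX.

S(n) = -8 + 2 \cdot 2^{- n} \left(n + 3\right)!

Step 1: r(k) = (k + 2)*(k + 3)/(2*(k + 1)).
So A=k/2 + 3/2 and B=1, with C=k + 1.
Set up (k/2 + 3/2)·f(k+1) − (1)·f(k) − (k + 1) = 0.
From deg A=1, deg B=0, deg C=1: d=0.
Solving with deg f ≤ 0: f(k) = 2.
Get s_k = R·t_k = 2**(2 - k)*factorial(k + 2) with R(k) = B(k−1)f(k)/C(k) = 2/(k + 1).
Check: Δs_k = 2**(1 - k)*(k + 1)*factorial(k + 2). ✓
Telescope: S(n) = s_(n+1) − s_(0) = 2**(1 - n)*factorial(n + 3) − (8) = -8 + 2*factorial(n + 3)/2**n.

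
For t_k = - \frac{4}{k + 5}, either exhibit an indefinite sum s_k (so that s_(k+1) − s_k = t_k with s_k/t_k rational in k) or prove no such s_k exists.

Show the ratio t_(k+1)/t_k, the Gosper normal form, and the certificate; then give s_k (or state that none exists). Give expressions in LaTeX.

Ratio r(k) = (k + 5)/(k + 6).
Gosper form: A/B · C(k+1)/C(k) with A=k + 5, B=k + 6, C=1.
Key eq: (k + 5)·f(k+1) = (k + 5)·f(k) + (1).
Degrees (1,1,0) ⇒ d ≤ 0.
f = c0 ⇒ A·f(k+1) − B(k−1)·f(k) − C = -1. The system {-1 = 0} is inconsistent; no antidifference.

not Gosper-summable; s_k does not exist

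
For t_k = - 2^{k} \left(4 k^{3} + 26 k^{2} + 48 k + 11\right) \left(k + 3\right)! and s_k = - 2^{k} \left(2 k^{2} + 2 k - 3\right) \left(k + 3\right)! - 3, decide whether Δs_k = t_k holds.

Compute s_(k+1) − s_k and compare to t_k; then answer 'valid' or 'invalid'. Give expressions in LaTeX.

Valid — Δs_k = t_k.

s_(k+1) = -2**(k + 1)*(2*k + 2*(k + 1)**2 - 1)*factorial(k + 4) - 3
s_(k+1) − s_k = -2**k*(4*k**3 + 26*k**2 + 48*k + 11)*factorial(k + 3)
(s_(k+1) − s_k) − t_k = 0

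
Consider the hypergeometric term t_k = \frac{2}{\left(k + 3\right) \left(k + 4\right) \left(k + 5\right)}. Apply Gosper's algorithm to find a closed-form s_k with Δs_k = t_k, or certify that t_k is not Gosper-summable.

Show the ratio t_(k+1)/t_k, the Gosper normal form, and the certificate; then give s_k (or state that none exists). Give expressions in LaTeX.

s_k = \frac{k \left(k + 7\right)}{12 \left(k + 3\right) \left(k + 4\right)}

The ratio is (k + 3)/(k + 6).
Gosper form: A/B · C(k+1)/C(k) with A=k + 3, B=k + 6, C=1.
Set up (k + 3)·f(k+1) − (k + 5)·f(k) − (1) = 0.
From deg A=1, deg B=1, deg C=0: d=2.
Solve for f: f(k) = k*(k + 7)/24 (degree 2 ≤ 2).
R(k) = B(k−1)·f(k)/C(k) = k*(k + 5)*(k + 7)/24; s_k = R·t_k = k*(k + 7)/(12*(k + 3)*(k + 4)).
Check: Δs_k = 2/(k**3 + 12*k**2 + 47*k + 60). ✓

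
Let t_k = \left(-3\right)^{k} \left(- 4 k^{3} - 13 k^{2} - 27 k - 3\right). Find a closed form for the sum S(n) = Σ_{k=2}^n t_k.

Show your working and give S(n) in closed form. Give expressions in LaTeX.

t_(k+1)/t_k = 3*(-4*k**3 - 25*k**2 - 65*k - 47)/(4*k**3 + 13*k**2 + 27*k + 3).
A = -3, B = 1, C = k**3 + 13*k**2/4 + 27*k/4 + 3/4.
f must satisfy (-3)·f(k+1) − (1)·f(k) = k**3 + 13*k**2/4 + 27*k/4 + 3/4.
Degrees (0,0,3) ⇒ d ≤ 3.
A polynomial solution: f(k) = -(k**3 + k**2 + 3*k - 3)/4.
Get s_k = R·t_k = (-3)**k*(k**3 + k**2 + 3*k - 3) with R(k) = B(k−1)f(k)/C(k) = -(k**3 + k**2 + 3*k - 3)/(4*k**3 + 13*k**2 + 27*k + 3).
Check: Δs_k = (-3)**k*(-4*k**3 - 13*k**2 - 27*k - 3). ✓
Evaluate: s_(n+1) = (-3)**(n + 1)*(n**3 + 4*n**2 + 8*n + 2); subtract s_(2) = 135 ⇒ S(n) = -3*(-3)**n*n**3 - 12*(-3)**n*n**2 - 24*(-3)**n*n - 6*(-3)**n - 135.

S(n) = - 3 \left(-3\right)^{n} n^{3} - 12 \left(-3\right)^{n} n^{2} - 24 \left(-3\right)^{n} n - 6 \left(-3\right)^{n} - 135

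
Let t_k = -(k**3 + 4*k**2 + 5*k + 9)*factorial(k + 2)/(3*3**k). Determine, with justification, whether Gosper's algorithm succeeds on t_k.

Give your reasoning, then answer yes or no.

Ratio r(k) = (k**4 + 10*k**3 + 37*k**2 + 67*k + 57)/(3*(k**3 + 4*k**2 + 5*k + 9)).
Factor: A=k/3 + 1; B=1; C=k**3 + 4*k**2 + 5*k + 9.
Need (k/3 + 1)·f(k+1) − (1)·f(k) = k**3 + 4*k**2 + 5*k + 9.
Bound: deg f ≤ 2.
Solve for f: f(k) = 3*(k**2 + 2*k - 4) (degree 2 ≤ 2).
Get s_k = R·t_k = -(k**2 + 2*k - 4)*factorial(k + 2)/3**k with R(k) = B(k−1)f(k)/C(k) = 3*(k**2 + 2*k - 4)/(k**3 + 4*k**2 + 5*k + 9).
Verify: -(k**3 + 4*k**2 + 5*k + 9)*factorial(k + 2)/(3*3**k) matches t_k.

Yes. s_k = -(k**2 + 2*k - 4)*factorial(k + 2)/3**k.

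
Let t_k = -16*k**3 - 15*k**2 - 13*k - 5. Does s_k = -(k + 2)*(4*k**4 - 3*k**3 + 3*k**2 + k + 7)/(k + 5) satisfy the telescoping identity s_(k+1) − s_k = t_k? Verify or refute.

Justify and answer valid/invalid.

s_(k+1) = (-4*k**5 - 25*k**4 - 57*k**3 - 68*k**2 - 54*k - 36)/(k + 6)
s_(k+1) − s_k = (-16*k**5 - 155*k**4 - 364*k**3 - 343*k**2 - 238*k - 96)/(k**2 + 11*k + 30)
(s_(k+1) − s_k) − t_k = 3*(12*k**4 + 98*k**3 + 85*k**2 + 69*k + 18)/(k**2 + 11*k + 30)

Invalid: residual 3*(12*k**4 + 98*k**3 + 85*k**2 + 69*k + 18)/(k**2 + 11*k + 30) ≠ 0.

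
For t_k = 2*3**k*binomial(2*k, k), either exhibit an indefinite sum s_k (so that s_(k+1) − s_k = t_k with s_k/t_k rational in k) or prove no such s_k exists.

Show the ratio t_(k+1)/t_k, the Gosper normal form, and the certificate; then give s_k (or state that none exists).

none (Gosper's algorithm certifies no s_k)

Step 1: r(k) = 6*(2*k + 1)/(k + 1).
Take A(k)=12*k + 6, B(k)=k + 1, C(k)=1.
f must satisfy (12*k + 6)·f(k+1) − (k)·f(k) = 1.
From deg A=1, deg B=1, deg C=0: d=-1.
deg f ≤ -1 is impossible — no certificate.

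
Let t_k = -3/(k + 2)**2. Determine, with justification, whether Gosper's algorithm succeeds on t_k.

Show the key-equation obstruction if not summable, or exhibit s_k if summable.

t_(k+1)/t_k = (k + 2)**2/(k + 3)**2.
Normal form (A,B,C) = (k**2 + 4*k + 4, k**2 + 6*k + 9, 1).
Set up (k**2 + 4*k + 4)·f(k+1) − (k**2 + 4*k + 4)·f(k) − (1) = 0.
Degrees (2,2,0) ⇒ d ≤ 0.
Put f(k) = c0: A·f(k+1) − B(k−1)·f(k) − C = -1; need -1 = 0 — inconsistent ⇒ no f, not summable.

No — key equation has no polynomial f.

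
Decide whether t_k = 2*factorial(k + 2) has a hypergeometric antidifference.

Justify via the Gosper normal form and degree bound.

The ratio is k + 3.
Take A(k)=k + 3, B(k)=1, C(k)=1.
Need (k + 3)·f(k+1) − (1)·f(k) = 1.
d = -1 from the (1,0,0) case.
deg f ≤ -1 is impossible — no certificate.

No — t_k has no hypergeometric antidifference.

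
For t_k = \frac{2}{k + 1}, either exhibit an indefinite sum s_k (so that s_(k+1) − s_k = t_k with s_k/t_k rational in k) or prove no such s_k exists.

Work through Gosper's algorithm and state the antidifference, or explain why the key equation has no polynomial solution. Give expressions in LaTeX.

Step 1: r(k) = (k + 1)/(k + 2).
A = k + 1, B = k + 2, C = 1.
Set up (k + 1)·f(k+1) − (k + 1)·f(k) − (1) = 0.
Bound: deg f ≤ 0.
Write f(k) = c0. Then LHS − RHS = -1, requiring -1 = 0: contradictory. No certificate.

no hypergeometric antidifference exists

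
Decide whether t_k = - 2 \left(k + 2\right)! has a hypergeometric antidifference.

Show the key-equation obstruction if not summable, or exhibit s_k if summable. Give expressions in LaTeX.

r(k) = k + 3 after simplifying.
Factor: A=k + 3; B=1; C=1.
Solve (k + 3)·f(k+1) − (1)·f(k) = 1.
Degrees (1,0,0) ⇒ d ≤ -1.
Negative degree bound (-1): no f exists, t_k not Gosper-summable.

No. Not Gosper-summable.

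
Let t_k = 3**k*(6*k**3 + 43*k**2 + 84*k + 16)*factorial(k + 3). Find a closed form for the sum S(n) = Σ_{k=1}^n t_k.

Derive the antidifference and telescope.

S(n) = 6*3**n*n**2*factorial(n + 4) + 21*3**n*n*factorial(n + 4) + 3*3**n*factorial(n + 4) - 72

Step 1: r(k) = 3*(6*k**4 + 85*k**3 + 432*k**2 + 901*k + 596)/(6*k**3 + 43*k**2 + 84*k + 16).
A = 3*k + 12, B = 1, C = k**3 + 43*k**2/6 + 14*k + 8/3.
Need (3*k + 12)·f(k+1) − (1)·f(k) = k**3 + 43*k**2/6 + 14*k + 8/3.
Degrees (1,0,3) ⇒ d ≤ 2.
A polynomial solution: f(k) = (2*k**2 + 3*k - 4)/6.
R(k) = B(k−1)·f(k)/C(k) = (2*k**2 + 3*k - 4)/(6*k**3 + 43*k**2 + 84*k + 16); s_k = R·t_k = 3**k*(2*k**2 + 3*k - 4)*factorial(k + 3).
Check: Δs_k = 3**k*(6*k**3 + 43*k**2 + 84*k + 16)*factorial(k + 3). ✓
s_(n+1) = 3**(n + 1)*(2*n**2 + 7*n + 1)*factorial(n + 4) and s_(1) = 72, so S(n) = 6*3**n*n**2*factorial(n + 4) + 21*3**n*n*factorial(n + 4) + 3*3**n*factorial(n + 4) - 72.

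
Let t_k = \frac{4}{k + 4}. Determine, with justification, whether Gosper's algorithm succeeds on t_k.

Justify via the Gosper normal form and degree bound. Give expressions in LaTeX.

The ratio is (k + 4)/(k + 5).
Gosper form: A/B · C(k+1)/C(k) with A=k + 4, B=k + 5, C=1.
Set up (k + 4)·f(k+1) − (k + 4)·f(k) − (1) = 0.
Degrees (1,1,0) ⇒ d ≤ 0.
Generic f = c0 gives residual -1; -1 = 0 cannot hold, so t_k is not Gosper-summable.

No — the linear system for f has no solution.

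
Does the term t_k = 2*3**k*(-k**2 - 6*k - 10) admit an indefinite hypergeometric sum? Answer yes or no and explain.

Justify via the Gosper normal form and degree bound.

Compute t_(k+1)/t_k: get 3*(k**2 + 8*k + 17)/(k**2 + 6*k + 10).
Gosper form: A/B · C(k+1)/C(k) with A=3, B=1, C=k**2 + 6*k + 10.
Need (3)·f(k+1) − (1)·f(k) = k**2 + 6*k + 10.
d = 2 from the (0,0,2) case.
Match coefficients ⇒ f(k) = (k**2 + 3*k + 4)/2.
So s_k = (B(k−1)f/C)·t_k = ((k**2 + 3*k + 4)/(2*(k**2 + 6*k + 10)))·t_k = 3**k*(-k**2 - 3*k - 4).
Verify: 2*3**k*(-k**2 - 6*k - 10) matches t_k.

Yes. s_k = 3**k*(-k**2 - 3*k - 4).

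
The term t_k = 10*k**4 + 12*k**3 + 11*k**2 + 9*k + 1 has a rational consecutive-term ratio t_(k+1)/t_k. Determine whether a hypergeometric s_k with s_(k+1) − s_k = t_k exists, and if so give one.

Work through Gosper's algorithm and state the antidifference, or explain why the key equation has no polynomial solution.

Compute t_(k+1)/t_k: get (10*k**4 + 52*k**3 + 107*k**2 + 107*k + 43)/(10*k**4 + 12*k**3 + 11*k**2 + 9*k + 1).
Factor: A=1; B=1; C=k**4 + 6*k**3/5 + 11*k**2/10 + 9*k/10 + 1/10.
Solve (1)·f(k+1) − (1)·f(k) = k**4 + 6*k**3/5 + 11*k**2/10 + 9*k/10 + 1/10.
d = 5 from the (0,0,4) case.
Coefficient equations give f(k) = k*(2*k**4 - 2*k**3 + k**2 + 2*k - 2)/10.
Then R = B(k−1)f/C = k*(2*k**4 - 2*k**3 + k**2 + 2*k - 2)/(10*k**4 + 12*k**3 + 11*k**2 + 9*k + 1), so s_k = R(k)·t_k = k*(2*k**4 - 2*k**3 + k**2 + 2*k - 2).
Check: Δs_k = 10*k**4 + 12*k**3 + 11*k**2 + 9*k + 1. ✓

s_k = k*(2*k**4 - 2*k**3 + k**2 + 2*k - 2)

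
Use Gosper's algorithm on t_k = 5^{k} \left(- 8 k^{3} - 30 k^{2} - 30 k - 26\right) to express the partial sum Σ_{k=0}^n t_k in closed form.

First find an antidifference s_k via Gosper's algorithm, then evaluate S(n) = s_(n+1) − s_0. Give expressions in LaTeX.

S(n) = - 10 \cdot 5^{n} n^{3} - 30 \cdot 5^{n} n^{2} - 30 \cdot 5^{n} n - 30 \cdot 5^{n} + 4

Step 1: r(k) = 5*(4*k**3 + 27*k**2 + 57*k + 47)/(4*k**3 + 15*k**2 + 15*k + 13).
Take A(k)=5, B(k)=1, C(k)=k**3 + 15*k**2/4 + 15*k/4 + 13/4.
Set up (5)·f(k+1) − (1)·f(k) − (k**3 + 15*k**2/4 + 15*k/4 + 13/4) = 0.
Bound: deg f ≤ 3.
Solving with deg f ≤ 3: f(k) = (k**3 + 2)/4.
Certificate R = B(k−1)f/C = (k**3 + 2)/(4*k**3 + 15*k**2 + 15*k + 13) gives s_k = -2*5**k*(k**3 + 2).
Check: Δs_k = 2*5**k*(k**3 - 5*(k + 1)**3 - 8). ✓
Telescope: S(n) = s_(n+1) − s_(0) = 10*5**n*(-n**3 - 3*n**2 - 3*n - 3) − (-4) = -10*5**n*n**3 - 30*5**n*n**2 - 30*5**n*n - 30*5**n + 4.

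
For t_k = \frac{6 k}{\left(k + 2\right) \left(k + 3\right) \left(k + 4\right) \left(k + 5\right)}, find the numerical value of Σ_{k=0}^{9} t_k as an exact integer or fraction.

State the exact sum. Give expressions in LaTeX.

Σ = 25/364

The ratio is (k + 1)*(k + 2)/(k*(k + 6)).
So A=k + 2 and B=k + 6, with C=k.
Set up (k + 2)·f(k+1) − (k + 5)·f(k) − (k) = 0.
Bound: deg f ≤ 3.
Solve for f: f(k) = k*(k - 1)*(k + 10)/72 (degree 3 ≤ 3).
Certificate R = B(k−1)f/C = (k - 1)*(k + 5)*(k + 10)/72 gives s_k = k*(k**2 + 9*k - 10)/(12*(k + 2)*(k + 3)*(k + 4)).
s_(k+1) − s_k = 6*k/(k**4 + 14*k**3 + 71*k**2 + 154*k + 120) = t_k.
Evaluate s at k=10 and k=0: 25/364 and 0; difference 25/364.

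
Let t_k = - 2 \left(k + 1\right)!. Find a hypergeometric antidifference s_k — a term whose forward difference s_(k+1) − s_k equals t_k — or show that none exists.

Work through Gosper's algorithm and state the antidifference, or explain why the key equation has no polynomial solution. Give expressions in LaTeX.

no hypergeometric antidifference exists

t_(k+1)/t_k = k + 2.
A = k + 2, B = 1, C = 1.
Need (k + 2)·f(k+1) − (1)·f(k) = 1.
Bound: deg f ≤ -1.
Bound -1 < 0, so the key equation has no polynomial solution.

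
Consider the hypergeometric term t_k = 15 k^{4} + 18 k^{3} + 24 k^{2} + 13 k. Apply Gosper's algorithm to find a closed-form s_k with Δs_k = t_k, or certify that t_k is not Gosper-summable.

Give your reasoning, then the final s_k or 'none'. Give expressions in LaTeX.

s_k = k \left(3 k^{4} - 3 k^{3} + 4 k^{2} - k - 3\right)

Ratio r(k) = (15*k**4 + 78*k**3 + 168*k**2 + 175*k + 70)/(k*(15*k**3 + 18*k**2 + 24*k + 13)).
Normal form (A,B,C) = (1, 1, k**4 + 6*k**3/5 + 8*k**2/5 + 13*k/15).
f must satisfy (1)·f(k+1) − (1)·f(k) = k**4 + 6*k**3/5 + 8*k**2/5 + 13*k/15.
d = 5 from the (0,0,4) case.
Solving with deg f ≤ 5: f(k) = k*(k - 1)*(3*k**3 + 4*k + 3)/15.
Get s_k = R·t_k = k*(3*k**4 - 3*k**3 + 4*k**2 - k - 3) with R(k) = B(k−1)f(k)/C(k) = (k - 1)*(3*k**3 + 4*k + 3)/(15*k**3 + 18*k**2 + 24*k + 13).
Verify: k*(15*k**3 + 18*k**2 + 24*k + 13) matches t_k.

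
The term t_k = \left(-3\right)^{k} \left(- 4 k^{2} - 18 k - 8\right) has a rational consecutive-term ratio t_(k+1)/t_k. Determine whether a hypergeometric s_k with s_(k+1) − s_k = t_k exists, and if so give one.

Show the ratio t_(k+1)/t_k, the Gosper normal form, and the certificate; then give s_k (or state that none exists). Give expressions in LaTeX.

s_k = \left(-3\right)^{k} \left(k^{2} + 3 k - 1\right)

Ratio r(k) = 3*(-2*k**2 - 13*k - 15)/(2*k**2 + 9*k + 4).
Gosper form: A/B · C(k+1)/C(k) with A=-3, B=1, C=k**2 + 9*k/2 + 2.
Set up (-3)·f(k+1) − (1)·f(k) − (k**2 + 9*k/2 + 2) = 0.
Degrees (0,0,2) ⇒ d ≤ 2.
Solve for f: f(k) = -(k**2 + 3*k - 1)/4 (degree 2 ≤ 2).
Certificate R = B(k−1)f/C = -(k**2 + 3*k - 1)/(2*(k + 4)*(2*k + 1)) gives s_k = (-3)**k*(k**2 + 3*k - 1).
Verify: (-3)**k*(-4*k**2 - 18*k - 8) matches t_k.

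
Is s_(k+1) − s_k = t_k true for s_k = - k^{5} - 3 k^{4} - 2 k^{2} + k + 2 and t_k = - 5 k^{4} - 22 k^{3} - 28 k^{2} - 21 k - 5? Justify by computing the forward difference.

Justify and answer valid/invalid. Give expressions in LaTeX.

s_(k+1) = k - (k + 1)**5 - 3*(k + 1)**4 - 2*(k + 1)**2 + 3
s_(k+1) − s_k = -5*k**4 - 22*k**3 - 28*k**2 - 21*k - 5
(s_(k+1) − s_k) − t_k = 0

Valid: the claim telescopes to t_k.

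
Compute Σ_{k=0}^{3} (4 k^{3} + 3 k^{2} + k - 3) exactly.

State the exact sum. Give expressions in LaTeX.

Ratio r(k) = (4*k**3 + 15*k**2 + 19*k + 5)/(4*k**3 + 3*k**2 + k - 3).
So A=1 and B=1, with C=k**3 + 3*k**2/4 + k/4 - 3/4.
Solve (1)·f(k+1) − (1)·f(k) = k**3 + 3*k**2/4 + k/4 - 3/4.
Bound: deg f ≤ 4.
Match coefficients ⇒ f(k) = k*(k**3 - k**2 - 3)/4.
So s_k = (B(k−1)f/C)·t_k = (k*(k**3 - k**2 - 3)/(4*k**3 + 3*k**2 + k - 3))·t_k = k*(k**3 - k**2 - 3).
s_(k+1) − s_k = 4*k**3 + 3*k**2 + k - 3 = t_k.
Telescoping: Σ = s_(4) − s_(0) = 180 − (0) = 180.

Σ = 180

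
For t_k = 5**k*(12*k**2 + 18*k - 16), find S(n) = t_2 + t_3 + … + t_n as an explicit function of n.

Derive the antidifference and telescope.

The ratio is 5*(6*k**2 + 21*k + 7)/(6*k**2 + 9*k - 8).
Normal form (A,B,C) = (5, 1, k**2 + 3*k/2 - 4/3).
f must satisfy (5)·f(k+1) − (1)·f(k) = k**2 + 3*k/2 - 4/3.
From deg A=0, deg B=0, deg C=2: d=2.
Coefficient equations give f(k) = (3*k**2 - 3*k - 4)/12.
Certificate R = B(k−1)f/C = (3*k**2 - 3*k - 4)/(2*(6*k**2 + 9*k - 8)) gives s_k = 5**k*(3*k**2 - 3*k - 4).
Δs = 5**k*(12*k**2 + 18*k - 16), as required.
s_(n+1) = 5**(n + 1)*(3*n**2 + 3*n - 4) and s_(2) = 50, so S(n) = 15*5**n*n**2 + 15*5**n*n - 20*5**n - 50.

S(n) = 15*5**n*n**2 + 15*5**n*n - 20*5**n - 50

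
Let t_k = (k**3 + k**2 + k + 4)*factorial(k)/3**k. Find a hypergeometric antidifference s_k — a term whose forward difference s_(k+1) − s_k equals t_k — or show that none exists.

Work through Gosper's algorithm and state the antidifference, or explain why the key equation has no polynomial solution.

t_(k+1)/t_k = (k + 1)*(k + (k + 1)**3 + (k + 1)**2 + 5)/(3*(k**3 + k**2 + k + 4)).
Normal form (A,B,C) = (k/3 + 1/3, 1, k**3 + k**2 + k + 4).
Need (k/3 + 1/3)·f(k+1) − (1)·f(k) = k**3 + k**2 + k + 4.
d = 2 from the (1,0,3) case.
A polynomial solution: f(k) = 3*(k**2 + k - 1).
Certificate R = B(k−1)f/C = 3*(k**2 + k - 1)/(k**3 + k**2 + k + 4) gives s_k = 3**(1 - k)*(k**2 + k - 1)*factorial(k).
s_(k+1) − s_k = (k**3 + k**2 + k + 4)*factorial(k)/3**k = t_k.

s_k = 3**(1 - k)*(k**2 + k - 1)*factorial(k)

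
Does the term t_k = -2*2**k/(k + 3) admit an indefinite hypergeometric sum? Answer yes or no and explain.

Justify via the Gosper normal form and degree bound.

No — key equation has no polynomial f.

Step 1: r(k) = 2*(k + 3)/(k + 4).
Normal form (A,B,C) = (2*k + 6, k + 4, 1).
Need (2*k + 6)·f(k+1) − (k + 3)·f(k) = 1.
deg f ≤ -1 (via 1,1,0).
Bound -1 < 0, so the key equation has no polynomial solution.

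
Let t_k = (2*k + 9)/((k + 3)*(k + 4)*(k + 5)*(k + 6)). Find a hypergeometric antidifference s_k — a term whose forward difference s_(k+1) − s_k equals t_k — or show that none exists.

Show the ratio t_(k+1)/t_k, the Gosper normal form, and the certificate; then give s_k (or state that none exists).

s_k = k*(k + 8)/(15*(k**2 + 8*k + 15))

Step 1: r(k) = (k + 3)*(2*k + 11)/((k + 7)*(2*k + 9)).
Gosper form: A/B · C(k+1)/C(k) with A=k + 3, B=k + 7, C=k + 9/2.
f must satisfy (k + 3)·f(k+1) − (k + 6)·f(k) = k + 9/2.
d = 3 from the (1,1,1) case.
Coefficient equations give f(k) = k*(k + 4)*(k + 8)/30.
Get s_k = R·t_k = k*(k + 8)/(15*(k**2 + 8*k + 15)) with R(k) = B(k−1)f(k)/C(k) = k*(k + 4)*(k + 6)*(k + 8)/(15*(2*k + 9)).
Check: Δs_k = (2*k + 9)/(k**4 + 18*k**3 + 119*k**2 + 342*k + 360). ✓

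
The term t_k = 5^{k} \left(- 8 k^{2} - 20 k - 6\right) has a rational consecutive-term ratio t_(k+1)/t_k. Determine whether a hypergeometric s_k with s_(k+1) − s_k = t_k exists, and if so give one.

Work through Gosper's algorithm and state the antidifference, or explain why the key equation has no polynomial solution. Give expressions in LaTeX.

The ratio is 5*(4*k**2 + 18*k + 17)/(4*k**2 + 10*k + 3).
A = 5, B = 1, C = k**2 + 5*k/2 + 3/4.
Set up (5)·f(k+1) − (1)·f(k) − (k**2 + 5*k/2 + 3/4) = 0.
Degrees (0,0,2) ⇒ d ≤ 2.
A polynomial solution: f(k) = (2*k**2 - 1)/8.
Certificate R = B(k−1)f/C = (2*k**2 - 1)/(2*(4*k**2 + 10*k + 3)) gives s_k = 5**k*(1 - 2*k**2).
Check: Δs_k = 2*5**k*(k**2 - 5*(k + 1)**2 + 2). ✓

s_k = 5^{k} \left(1 - 2 k^{2}\right)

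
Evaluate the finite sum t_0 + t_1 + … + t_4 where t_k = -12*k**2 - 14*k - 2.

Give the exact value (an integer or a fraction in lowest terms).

The ratio is (6*k**2 + 19*k + 14)/(6*k**2 + 7*k + 1).
A = 1, B = 1, C = k**2 + 7*k/6 + 1/6.
Set up (1)·f(k+1) − (1)·f(k) − (k**2 + 7*k/6 + 1/6) = 0.
From deg A=0, deg B=0, deg C=2: d=3.
Match coefficients ⇒ f(k) = k*(k + 1)*(4*k - 3)/12.
So s_k = (B(k−1)f/C)·t_k = (k*(4*k - 3)/(2*(6*k + 1)))·t_k = k*(-4*k**2 - k + 3).
Verify: -12*k**2 - 14*k - 2 matches t_k.
Sum = s_(5) − s_(0); s_(5) = -510, s_(0) = 0 ⇒ -510.

Σ = -510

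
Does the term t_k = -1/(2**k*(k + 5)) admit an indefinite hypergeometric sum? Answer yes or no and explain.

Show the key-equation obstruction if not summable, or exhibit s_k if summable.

No — key equation has no polynomial f.

Step 1: r(k) = (k + 5)/(2*(k + 6)).
Take A(k)=k/2 + 5/2, B(k)=k + 6, C(k)=1.
Key eq: (k/2 + 5/2)·f(k+1) = (k + 5)·f(k) + (1).
From deg A=1, deg B=1, deg C=0: d=-1.
Bound -1 < 0, so the key equation has no polynomial solution.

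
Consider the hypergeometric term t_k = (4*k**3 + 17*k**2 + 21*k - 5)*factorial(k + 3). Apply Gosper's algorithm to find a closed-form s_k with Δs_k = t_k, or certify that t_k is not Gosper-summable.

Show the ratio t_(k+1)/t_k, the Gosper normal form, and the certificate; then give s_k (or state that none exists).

Compute t_(k+1)/t_k: get (4*k**4 + 45*k**3 + 183*k**2 + 305*k + 148)/(4*k**3 + 17*k**2 + 21*k - 5).
Factor: A=k + 4; B=1; C=k**3 + 17*k**2/4 + 21*k/4 - 5/4.
Set up (k + 4)·f(k+1) − (1)·f(k) − (k**3 + 17*k**2/4 + 21*k/4 - 5/4) = 0.
deg f ≤ 2 (via 1,0,3).
Coefficient equations give f(k) = (4*k**2 - 3*k - 3)/4.
So s_k = (B(k−1)f/C)·t_k = ((4*k**2 - 3*k - 3)/(4*k**3 + 17*k**2 + 21*k - 5))·t_k = (4*k**2 - 3*k - 3)*factorial(k + 3).
Check: Δs_k = (4*k**3 + 17*k**2 + 21*k - 5)*factorial(k + 3). ✓

s_k = (4*k**2 - 3*k - 3)*factorial(k + 3)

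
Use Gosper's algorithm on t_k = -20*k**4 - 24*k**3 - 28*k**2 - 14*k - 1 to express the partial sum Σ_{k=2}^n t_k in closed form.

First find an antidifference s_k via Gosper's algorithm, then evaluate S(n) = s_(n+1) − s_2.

S(n) = -4*n**5 - 16*n**4 - 28*n**3 - 27*n**2 - 12*n + 87

Step 1: r(k) = (20*k**4 + 104*k**3 + 220*k**2 + 222*k + 87)/(20*k**4 + 24*k**3 + 28*k**2 + 14*k + 1).
Gosper form: A/B · C(k+1)/C(k) with A=1, B=1, C=k**4 + 6*k**3/5 + 7*k**2/5 + 7*k/10 + 1/20.
Set up (1)·f(k+1) − (1)·f(k) − (k**4 + 6*k**3/5 + 7*k**2/5 + 7*k/10 + 1/20) = 0.
deg f ≤ 5 (via 0,0,4).
A polynomial solution: f(k) = k*(4*k**4 - 4*k**3 + 4*k**2 - k - 2)/20.
Get s_k = R·t_k = k*(-4*k**4 + 4*k**3 - 4*k**2 + k + 2) with R(k) = B(k−1)f(k)/C(k) = k*(4*k**4 - 4*k**3 + 4*k**2 - k - 2)/(20*k**4 + 24*k**3 + 28*k**2 + 14*k + 1).
Check: Δs_k = -20*k**4 - 24*k**3 - 28*k**2 - 14*k - 1. ✓
s_(n+1) = -4*n**5 - 16*n**4 - 28*n**3 - 27*n**2 - 12*n - 1 and s_(2) = -88, so S(n) = -4*n**5 - 16*n**4 - 28*n**3 - 27*n**2 - 12*n + 87.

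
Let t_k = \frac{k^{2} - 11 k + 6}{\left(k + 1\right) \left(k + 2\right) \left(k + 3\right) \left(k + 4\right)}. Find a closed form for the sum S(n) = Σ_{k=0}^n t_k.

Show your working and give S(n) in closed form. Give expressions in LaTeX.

Step 1: r(k) = -(k + 1)*(11*k - (k + 1)**2 + 5)/((k + 5)*(k**2 - 11*k + 6)).
A = k + 1, B = k + 5, C = k**2 - 11*k + 6.
f must satisfy (k + 1)·f(k+1) − (k + 4)·f(k) = k**2 - 11*k + 6.
d = 3 from the (1,1,2) case.
Match coefficients ⇒ f(k) = k*(k**2 + 35)/6.
Certificate R = B(k−1)f/C = k*(k + 4)*(k**2 + 35)/(6*(k**2 - 11*k + 6)) gives s_k = k*(k**2 + 35)/(6*(k + 1)*(k + 2)*(k + 3)).
Check: Δs_k = (k**2 - 11*k + 6)/(k**4 + 10*k**3 + 35*k**2 + 50*k + 24). ✓
Telescope: S(n) = s_(n+1) − s_(0) = (n**3 + 3*n**2 + 38*n + 36)/(6*(n**3 + 9*n**2 + 26*n + 24)) − (0) = (n**3 + 3*n**2 + 38*n + 36)/(6*(n**3 + 9*n**2 + 26*n + 24)).

S(n) = \frac{n^{3} + 3 n^{2} + 38 n + 36}{6 \left(n^{3} + 9 n^{2} + 26 n + 24\right)}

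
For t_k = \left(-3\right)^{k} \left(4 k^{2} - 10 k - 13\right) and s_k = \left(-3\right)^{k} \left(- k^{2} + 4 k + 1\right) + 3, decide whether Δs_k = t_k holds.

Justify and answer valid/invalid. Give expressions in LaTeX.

Valid — Δs_k = t_k.

s_(k+1) = -3*(-3)**k*(4*k - (k + 1)**2 + 5) + 3
s_(k+1) − s_k = (-3)**k*(4*k**2 - 10*k - 13)
(s_(k+1) − s_k) − t_k = 0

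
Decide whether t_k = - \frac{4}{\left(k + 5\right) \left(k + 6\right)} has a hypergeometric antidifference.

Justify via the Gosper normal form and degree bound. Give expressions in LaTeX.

The ratio is (k + 5)/(k + 7).
Take A(k)=k + 5, B(k)=k + 7, C(k)=1.
Key eq: (k + 5)·f(k+1) = (k + 6)·f(k) + (1).
d = 1 from the (1,1,0) case.
Solve for f: f(k) = k/5 (degree 1 ≤ 1).
Get s_k = R·t_k = -4*k/(5*k + 25) with R(k) = B(k−1)f(k)/C(k) = k*(k + 6)/5.
Check: Δs_k = -4/(k**2 + 11*k + 30). ✓

Yes. s_k = - \frac{4 k}{5 k + 25}.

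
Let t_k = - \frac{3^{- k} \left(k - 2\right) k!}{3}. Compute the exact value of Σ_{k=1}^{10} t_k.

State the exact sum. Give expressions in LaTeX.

Σ = -492071/2187

Ratio r(k) = (k**2 - 1)/(3*(k - 2)).
Normal form (A,B,C) = (k/3 + 1/3, 1, k - 2).
Solve (k/3 + 1/3)·f(k+1) − (1)·f(k) = k - 2.
From deg A=1, deg B=0, deg C=1: d=0.
Solving with deg f ≤ 0: f(k) = 3.
So s_k = (B(k−1)f/C)·t_k = (3/(k - 2))·t_k = -factorial(k)/3**k.
Check: Δs_k = -(k - 2)*factorial(k)/(3*3**k). ✓
Evaluate s at k=11 and k=1: -492800/2187 and -1/3; difference -492071/2187.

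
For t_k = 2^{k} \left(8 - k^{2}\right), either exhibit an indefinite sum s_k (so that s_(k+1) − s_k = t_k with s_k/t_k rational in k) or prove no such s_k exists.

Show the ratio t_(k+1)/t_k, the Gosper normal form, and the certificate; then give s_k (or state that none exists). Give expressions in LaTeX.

s_k = 2^{k} \left(- k^{2} + 4 k + 2\right)

The ratio is 2*((k + 1)**2 - 8)/(k**2 - 8).
Normal form (A,B,C) = (2, 1, k**2 - 8).
Solve (2)·f(k+1) − (1)·f(k) = k**2 - 8.
From deg A=0, deg B=0, deg C=2: d=2.
Match coefficients ⇒ f(k) = k**2 - 4*k - 2.
Get s_k = R·t_k = 2**k*(-k**2 + 4*k + 2) with R(k) = B(k−1)f(k)/C(k) = (k**2 - 4*k - 2)/(k**2 - 8).
Verify: 2**k*(8 - k**2) matches t_k.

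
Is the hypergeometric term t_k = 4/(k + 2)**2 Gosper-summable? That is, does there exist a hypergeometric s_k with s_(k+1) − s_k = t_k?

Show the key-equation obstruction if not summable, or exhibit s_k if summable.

No — key equation has no polynomial f.

t_(k+1)/t_k = (k + 2)**2/(k + 3)**2.
Gosper form: A/B · C(k+1)/C(k) with A=k**2 + 4*k + 4, B=k**2 + 6*k + 9, C=1.
f must satisfy (k**2 + 4*k + 4)·f(k+1) − (k**2 + 4*k + 4)·f(k) = 1.
deg f ≤ 0 (via 2,2,0).
f = c0 ⇒ A·f(k+1) − B(k−1)·f(k) − C = -1. The system {-1 = 0} is inconsistent; no antidifference.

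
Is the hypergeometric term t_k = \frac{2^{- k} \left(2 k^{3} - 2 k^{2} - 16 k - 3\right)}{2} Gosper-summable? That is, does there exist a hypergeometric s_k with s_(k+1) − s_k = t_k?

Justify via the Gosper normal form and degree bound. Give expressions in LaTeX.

r(k) = (2*k**3 + 4*k**2 - 14*k - 19)/(2*(2*k**3 - 2*k**2 - 16*k - 3)) after simplifying.
A = 1/2, B = 1, C = k**3 - k**2 - 8*k - 3/2.
Key eq: (1/2)·f(k+1) = (1)·f(k) + (k**3 - k**2 - 8*k - 3/2).
Bound: deg f ≤ 3.
Coefficient equations give f(k) = -2*k**3 - 4*k**2 + 2*k - 1.
So s_k = (B(k−1)f/C)·t_k = (-2*(2*k**3 + 4*k**2 - 2*k + 1)/(2*k**3 - 2*k**2 - 16*k - 3))·t_k = (-2*k**3 - 4*k**2 + 2*k - 1)/2**k.
Verify: (2*k**3 - 2*k**2 - 16*k - 3)/(2*2**k) matches t_k.

Yes. s_k = 2^{- k} \left(- 2 k^{3} - 4 k^{2} + 2 k - 1\right).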